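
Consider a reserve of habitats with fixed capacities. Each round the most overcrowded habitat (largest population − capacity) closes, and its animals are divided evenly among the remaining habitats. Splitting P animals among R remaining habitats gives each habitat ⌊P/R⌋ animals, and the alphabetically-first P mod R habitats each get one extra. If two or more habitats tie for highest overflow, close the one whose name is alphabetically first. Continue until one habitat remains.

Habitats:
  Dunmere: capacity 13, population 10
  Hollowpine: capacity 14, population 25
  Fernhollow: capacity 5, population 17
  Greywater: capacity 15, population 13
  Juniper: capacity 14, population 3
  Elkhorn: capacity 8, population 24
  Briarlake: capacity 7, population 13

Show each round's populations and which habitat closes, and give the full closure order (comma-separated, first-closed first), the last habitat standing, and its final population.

Round 1: Briarlake=13 Dunmere=10 Elkhorn=24 Fernhollow=17 Greywater=13 Hollowpine=25 Juniper=3 → close Elkhorn (overflow 16)
  24÷6 = 4 each, +1 to first 0
Round 2: Briarlake=17 Dunmere=14 Fernhollow=21 Greywater=17 Hollowpine=29 Juniper=7 → close Fernhollow (overflow 16)
  21÷5 = 4 each, +1 to first 1
Round 3: Briarlake=22 Dunmere=18 Greywater=21 Hollowpine=33 Juniper=11 → close Hollowpine (overflow 19)
  33÷4 = 8 each, +1 to first 1
Round 4: Briarlake=31 Dunmere=26 Greywater=29 Juniper=19 → close Briarlake (overflow 24)
  31÷3 = 10 each, +1 to first 1
Round 5: Dunmere=37 Greywater=39 Juniper=29 → close Dunmere (overflow 24)
  37÷2 = 18 each, +1 to first 1
Round 6: Greywater=58 Juniper=47 → close Greywater (overflow 43)
  58÷1 = 58 each, +1 to first 0

Closure order: Elkhorn, Fernhollow, Hollowpine, Briarlake, Dunmere, Greywater
Last habitat: Juniper with 105 animals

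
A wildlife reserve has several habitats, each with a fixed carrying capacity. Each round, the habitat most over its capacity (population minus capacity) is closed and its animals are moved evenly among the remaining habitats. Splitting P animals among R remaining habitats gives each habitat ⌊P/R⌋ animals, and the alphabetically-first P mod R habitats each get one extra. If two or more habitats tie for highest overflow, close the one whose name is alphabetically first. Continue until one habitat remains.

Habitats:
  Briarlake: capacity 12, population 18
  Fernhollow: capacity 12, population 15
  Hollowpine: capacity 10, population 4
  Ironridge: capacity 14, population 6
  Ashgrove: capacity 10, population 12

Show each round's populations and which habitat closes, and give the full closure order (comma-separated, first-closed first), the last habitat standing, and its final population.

Round 1: Ashgrove=12 Briarlake=18 Fernhollow=15 Hollowpine=4 Ironridge=6 → close Briarlake (overflow 6)
  18÷4 = 4 each, +1 to first 2
Round 2: Ashgrove=17 Fernhollow=20 Hollowpine=8 Ironridge=10 → close Fernhollow (overflow 8)
  20÷3 = 6 each, +1 to first 2
Round 3: Ashgrove=24 Hollowpine=15 Ironridge=16 → close Ashgrove (overflow 14)
  24÷2 = 12 each, +1 to first 0
Round 4: Hollowpine=27 Ironridge=28 → close Hollowpine (overflow 17)
  27÷1 = 27 each, +1 to first 0

Closure order: Briarlake, Fernhollow, Ashgrove, Hollowpine
Last habitat: Ironridge with 55 animals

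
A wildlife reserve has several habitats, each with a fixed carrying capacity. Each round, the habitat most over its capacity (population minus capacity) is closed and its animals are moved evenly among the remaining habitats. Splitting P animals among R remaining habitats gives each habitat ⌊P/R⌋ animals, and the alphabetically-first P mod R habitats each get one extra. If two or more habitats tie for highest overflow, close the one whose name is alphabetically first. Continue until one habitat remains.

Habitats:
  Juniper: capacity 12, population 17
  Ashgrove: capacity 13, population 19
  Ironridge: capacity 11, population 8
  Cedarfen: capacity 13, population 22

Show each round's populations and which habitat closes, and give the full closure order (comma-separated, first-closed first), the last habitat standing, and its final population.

Closure order: Cedarfen, Ashgrove, Juniper
Last habitat: Ironridge with 66 animals

Round 1: Ashgrove=19 Cedarfen=22 Ironridge=8 Juniper=17 → close Cedarfen (overflow 9)
  22÷3 = 7 each, +1 to first 1
Round 2: Ashgrove=27 Ironridge=15 Juniper=24 → close Ashgrove (overflow 14)
  27÷2 = 13 each, +1 to first 1
Round 3: Ironridge=29 Juniper=37 → close Juniper (overflow 25)
  37÷1 = 37 each, +1 to first 0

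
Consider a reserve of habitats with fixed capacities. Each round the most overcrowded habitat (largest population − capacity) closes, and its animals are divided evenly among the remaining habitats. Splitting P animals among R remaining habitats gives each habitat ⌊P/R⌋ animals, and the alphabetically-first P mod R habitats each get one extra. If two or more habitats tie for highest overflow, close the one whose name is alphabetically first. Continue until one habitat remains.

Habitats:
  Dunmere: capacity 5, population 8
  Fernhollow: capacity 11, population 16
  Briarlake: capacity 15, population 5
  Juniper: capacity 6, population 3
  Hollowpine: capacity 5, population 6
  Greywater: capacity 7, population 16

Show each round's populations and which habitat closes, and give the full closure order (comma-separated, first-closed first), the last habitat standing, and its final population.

Closure order: Greywater, Fernhollow, Dunmere, Hollowpine, Juniper
Last habitat: Briarlake with 54 animals

Round 1: Briarlake=5 Dunmere=8 Fernhollow=16 Greywater=16 Hollowpine=6 Juniper=3 → close Greywater (overflow 9)
  16÷5 = 3 each, +1 to first 1
Round 2: Briarlake=9 Dunmere=11 Fernhollow=19 Hollowpine=9 Juniper=6 → close Fernhollow (overflow 8)
  19÷4 = 4 each, +1 to first 3
Round 3: Briarlake=14 Dunmere=16 Hollowpine=14 Juniper=10 → close Dunmere (overflow 11)
  16÷3 = 5 each, +1 to first 1
Round 4: Briarlake=20 Hollowpine=19 Juniper=15 → close Hollowpine (overflow 14)
  19÷2 = 9 each, +1 to first 1
Round 5: Briarlake=30 Juniper=24 → close Juniper (overflow 18)
  24÷1 = 24 each, +1 to first 0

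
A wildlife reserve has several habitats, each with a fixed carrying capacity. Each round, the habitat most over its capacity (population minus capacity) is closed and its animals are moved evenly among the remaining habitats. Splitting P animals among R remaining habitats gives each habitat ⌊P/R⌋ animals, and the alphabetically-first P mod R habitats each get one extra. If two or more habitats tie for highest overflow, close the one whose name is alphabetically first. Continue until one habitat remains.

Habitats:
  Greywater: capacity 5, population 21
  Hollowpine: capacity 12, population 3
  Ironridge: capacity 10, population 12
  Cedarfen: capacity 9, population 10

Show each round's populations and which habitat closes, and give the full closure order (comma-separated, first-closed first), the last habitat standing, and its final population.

Round 1: Cedarfen=10 Greywater=21 Hollowpine=3 Ironridge=12 → close Greywater (overflow 16)
  21÷3 = 7 each, +1 to first 0
Round 2: Cedarfen=17 Hollowpine=10 Ironridge=19 → close Ironridge (overflow 9)
  19÷2 = 9 each, +1 to first 1
Round 3: Cedarfen=27 Hollowpine=19 → close Cedarfen (overflow 18)
  27÷1 = 27 each, +1 to first 0

Closure order: Greywater, Ironridge, Cedarfen
Last habitat: Hollowpine with 46 animals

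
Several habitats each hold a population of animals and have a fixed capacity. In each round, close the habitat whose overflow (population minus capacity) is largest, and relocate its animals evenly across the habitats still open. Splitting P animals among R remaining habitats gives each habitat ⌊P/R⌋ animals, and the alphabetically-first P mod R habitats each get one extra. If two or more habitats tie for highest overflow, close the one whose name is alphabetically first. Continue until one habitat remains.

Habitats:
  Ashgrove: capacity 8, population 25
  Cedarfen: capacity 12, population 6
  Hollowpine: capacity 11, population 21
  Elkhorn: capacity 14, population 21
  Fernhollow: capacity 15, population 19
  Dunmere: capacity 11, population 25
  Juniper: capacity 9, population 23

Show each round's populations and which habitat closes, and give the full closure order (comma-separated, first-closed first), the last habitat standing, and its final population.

Round 1: Ashgrove=25 Cedarfen=6 Dunmere=25 Elkhorn=21 Fernhollow=19 Hollowpine=21 Juniper=23 → close Ashgrove (overflow 17)
  25÷6 = 4 each, +1 to first 1
Round 2: Cedarfen=11 Dunmere=29 Elkhorn=25 Fernhollow=23 Hollowpine=25 Juniper=27 → close Dunmere (overflow 18)
  29÷5 = 5 each, +1 to first 4
Round 3: Cedarfen=17 Elkhorn=31 Fernhollow=29 Hollowpine=31 Juniper=32 → close Juniper (overflow 23)
  32÷4 = 8 each, +1 to first 0
Round 4: Cedarfen=25 Elkhorn=39 Fernhollow=37 Hollowpine=39 → close Hollowpine (overflow 28)
  39÷3 = 13 each, +1 to first 0
Round 5: Cedarfen=38 Elkhorn=52 Fernhollow=50 → close Elkhorn (overflow 38)
  52÷2 = 26 each, +1 to first 0
Round 6: Cedarfen=64 Fernhollow=76 → close Fernhollow (overflow 61)
  76÷1 = 76 each, +1 to first 0

Closure order: Ashgrove, Dunmere, Juniper, Hollowpine, Elkhorn, Fernhollow
Last habitat: Cedarfen with 140 animals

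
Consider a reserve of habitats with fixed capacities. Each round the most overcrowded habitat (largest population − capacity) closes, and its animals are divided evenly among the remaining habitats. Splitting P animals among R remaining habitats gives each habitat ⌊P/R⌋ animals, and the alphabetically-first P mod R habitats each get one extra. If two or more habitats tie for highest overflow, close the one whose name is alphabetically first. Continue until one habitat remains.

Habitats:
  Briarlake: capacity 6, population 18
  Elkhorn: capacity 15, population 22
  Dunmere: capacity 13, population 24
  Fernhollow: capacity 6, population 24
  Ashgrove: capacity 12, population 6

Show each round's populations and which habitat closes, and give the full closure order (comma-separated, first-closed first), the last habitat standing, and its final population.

Closure order: Fernhollow, Briarlake, Dunmere, Elkhorn
Last habitat: Ashgrove with 94 animals

Round 1: Ashgrove=6 Briarlake=18 Dunmere=24 Elkhorn=22 Fernhollow=24 → close Fernhollow (overflow 18)
  24÷4 = 6 each, +1 to first 0
Round 2: Ashgrove=12 Briarlake=24 Dunmere=30 Elkhorn=28 → close Briarlake (overflow 18)
  24÷3 = 8 each, +1 to first 0
Round 3: Ashgrove=20 Dunmere=38 Elkhorn=36 → close Dunmere (overflow 25)
  38÷2 = 19 each, +1 to first 0
Round 4: Ashgrove=39 Elkhorn=55 → close Elkhorn (overflow 40)
  55÷1 = 55 each, +1 to first 0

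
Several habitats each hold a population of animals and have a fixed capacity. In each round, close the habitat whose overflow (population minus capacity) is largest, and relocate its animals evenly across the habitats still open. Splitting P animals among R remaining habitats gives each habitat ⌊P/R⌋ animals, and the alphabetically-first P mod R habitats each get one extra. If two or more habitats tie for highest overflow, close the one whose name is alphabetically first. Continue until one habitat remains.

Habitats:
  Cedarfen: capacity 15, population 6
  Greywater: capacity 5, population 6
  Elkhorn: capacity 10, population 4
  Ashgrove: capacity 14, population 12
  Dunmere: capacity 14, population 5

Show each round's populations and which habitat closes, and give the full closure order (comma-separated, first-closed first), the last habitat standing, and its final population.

Closure order: Greywater, Ashgrove, Elkhorn, Cedarfen
Last habitat: Dunmere with 33 animals

Round 1: Ashgrove=12 Cedarfen=6 Dunmere=5 Elkhorn=4 Greywater=6 → close Greywater (overflow 1)
  6÷4 = 1 each, +1 to first 2
Round 2: Ashgrove=14 Cedarfen=8 Dunmere=6 Elkhorn=5 → close Ashgrove (overflow 0)
  14÷3 = 4 each, +1 to first 2
Round 3: Cedarfen=13 Dunmere=11 Elkhorn=9 → close Elkhorn (overflow -1)
  9÷2 = 4 each, +1 to first 1
Round 4: Cedarfen=18 Dunmere=15 → close Cedarfen (overflow 3)
  18÷1 = 18 each, +1 to first 0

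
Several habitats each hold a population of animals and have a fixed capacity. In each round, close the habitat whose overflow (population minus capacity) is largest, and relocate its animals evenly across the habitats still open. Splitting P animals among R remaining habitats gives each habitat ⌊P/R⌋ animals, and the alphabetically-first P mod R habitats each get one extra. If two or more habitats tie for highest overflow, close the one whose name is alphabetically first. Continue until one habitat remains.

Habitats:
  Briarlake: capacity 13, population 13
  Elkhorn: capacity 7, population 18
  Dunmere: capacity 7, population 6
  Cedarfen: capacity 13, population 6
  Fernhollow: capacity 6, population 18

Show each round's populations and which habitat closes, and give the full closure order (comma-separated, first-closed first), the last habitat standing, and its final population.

Closure order: Fernhollow, Elkhorn, Briarlake, Dunmere
Last habitat: Cedarfen with 61 animals

Round 1: Briarlake=13 Cedarfen=6 Dunmere=6 Elkhorn=18 Fernhollow=18 → close Fernhollow (overflow 12)
  18÷4 = 4 each, +1 to first 2
Round 2: Briarlake=18 Cedarfen=11 Dunmere=10 Elkhorn=22 → close Elkhorn (overflow 15)
  22÷3 = 7 each, +1 to first 1
Round 3: Briarlake=26 Cedarfen=18 Dunmere=17 → close Briarlake (overflow 13)
  26÷2 = 13 each, +1 to first 0
Round 4: Cedarfen=31 Dunmere=30 → close Dunmere (overflow 23)
  30÷1 = 30 each, +1 to first 0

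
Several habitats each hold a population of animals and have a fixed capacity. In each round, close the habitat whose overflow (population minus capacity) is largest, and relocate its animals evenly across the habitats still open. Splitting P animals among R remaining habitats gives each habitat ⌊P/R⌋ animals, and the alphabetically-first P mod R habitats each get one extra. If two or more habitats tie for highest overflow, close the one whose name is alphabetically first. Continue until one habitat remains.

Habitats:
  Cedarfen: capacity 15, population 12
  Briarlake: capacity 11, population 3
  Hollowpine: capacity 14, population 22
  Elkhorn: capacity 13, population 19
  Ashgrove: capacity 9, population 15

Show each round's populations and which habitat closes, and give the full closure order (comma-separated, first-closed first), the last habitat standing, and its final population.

Closure order: Hollowpine, Ashgrove, Elkhorn, Cedarfen
Last habitat: Briarlake with 71 animals

Round 1: Ashgrove=15 Briarlake=3 Cedarfen=12 Elkhorn=19 Hollowpine=22 → close Hollowpine (overflow 8)
  22÷4 = 5 each, +1 to first 2
Round 2: Ashgrove=21 Briarlake=9 Cedarfen=17 Elkhorn=24 → close Ashgrove (overflow 12)
  21÷3 = 7 each, +1 to first 0
Round 3: Briarlake=16 Cedarfen=24 Elkhorn=31 → close Elkhorn (overflow 18)
  31÷2 = 15 each, +1 to first 1
Round 4: Briarlake=32 Cedarfen=39 → close Cedarfen (overflow 24)
  39÷1 = 39 each, +1 to first 0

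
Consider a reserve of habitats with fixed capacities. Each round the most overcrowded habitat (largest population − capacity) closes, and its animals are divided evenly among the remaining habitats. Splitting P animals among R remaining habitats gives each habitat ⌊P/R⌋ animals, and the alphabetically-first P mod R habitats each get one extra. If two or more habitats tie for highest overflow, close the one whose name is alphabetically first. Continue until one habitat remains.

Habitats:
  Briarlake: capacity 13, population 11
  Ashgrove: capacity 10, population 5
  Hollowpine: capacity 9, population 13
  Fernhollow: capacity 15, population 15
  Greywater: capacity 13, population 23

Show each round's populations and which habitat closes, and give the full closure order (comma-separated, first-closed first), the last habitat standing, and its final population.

Round 1: Ashgrove=5 Briarlake=11 Fernhollow=15 Greywater=23 Hollowpine=13 → close Greywater (overflow 10)
  23÷4 = 5 each, +1 to first 3
Round 2: Ashgrove=11 Briarlake=17 Fernhollow=21 Hollowpine=18 → close Hollowpine (overflow 9)
  18÷3 = 6 each, +1 to first 0
Round 3: Ashgrove=17 Briarlake=23 Fernhollow=27 → close Fernhollow (overflow 12)
  27÷2 = 13 each, +1 to first 1
Round 4: Ashgrove=31 Briarlake=36 → close Briarlake (overflow 23)
  36÷1 = 36 each, +1 to first 0

Closure order: Greywater, Hollowpine, Fernhollow, Briarlake
Last habitat: Ashgrove with 67 animals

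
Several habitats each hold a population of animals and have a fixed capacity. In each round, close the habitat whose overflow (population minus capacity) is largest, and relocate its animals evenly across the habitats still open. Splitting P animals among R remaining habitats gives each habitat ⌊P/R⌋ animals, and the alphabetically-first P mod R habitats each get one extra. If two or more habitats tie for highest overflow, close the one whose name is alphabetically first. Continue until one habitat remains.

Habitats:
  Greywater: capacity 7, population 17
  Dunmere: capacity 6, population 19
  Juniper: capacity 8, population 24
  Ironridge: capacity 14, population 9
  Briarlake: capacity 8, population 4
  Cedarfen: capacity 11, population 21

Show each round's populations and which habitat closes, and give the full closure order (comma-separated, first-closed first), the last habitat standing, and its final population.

Round 1: Briarlake=4 Cedarfen=21 Dunmere=19 Greywater=17 Ironridge=9 Juniper=24 → close Juniper (overflow 16)
  24÷5 = 4 each, +1 to first 4
Round 2: Briarlake=9 Cedarfen=26 Dunmere=24 Greywater=22 Ironridge=13 → close Dunmere (overflow 18)
  24÷4 = 6 each, +1 to first 0
Round 3: Briarlake=15 Cedarfen=32 Greywater=28 Ironridge=19 → close Cedarfen (overflow 21)
  32÷3 = 10 each, +1 to first 2
Round 4: Briarlake=26 Greywater=39 Ironridge=29 → close Greywater (overflow 32)
  39÷2 = 19 each, +1 to first 1
Round 5: Briarlake=46 Ironridge=48 → close Briarlake (overflow 38)
  46÷1 = 46 each, +1 to first 0

Closure order: Juniper, Dunmere, Cedarfen, Greywater, Briarlake
Last habitat: Ironridge with 94 animals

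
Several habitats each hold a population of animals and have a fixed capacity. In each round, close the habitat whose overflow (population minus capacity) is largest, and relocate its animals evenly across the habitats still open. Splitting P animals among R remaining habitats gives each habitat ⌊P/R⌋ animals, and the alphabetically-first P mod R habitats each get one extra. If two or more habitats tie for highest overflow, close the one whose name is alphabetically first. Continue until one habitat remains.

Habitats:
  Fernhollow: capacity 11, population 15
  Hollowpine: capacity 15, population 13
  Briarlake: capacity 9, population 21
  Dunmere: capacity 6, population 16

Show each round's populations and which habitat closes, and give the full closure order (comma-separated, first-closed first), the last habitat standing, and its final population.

Round 1: Briarlake=21 Dunmere=16 Fernhollow=15 Hollowpine=13 → close Briarlake (overflow 12)
  21÷3 = 7 each, +1 to first 0
Round 2: Dunmere=23 Fernhollow=22 Hollowpine=20 → close Dunmere (overflow 17)
  23÷2 = 11 each, +1 to first 1
Round 3: Fernhollow=34 Hollowpine=31 → close Fernhollow (overflow 23)
  34÷1 = 34 each, +1 to first 0

Closure order: Briarlake, Dunmere, Fernhollow
Last habitat: Hollowpine with 65 animals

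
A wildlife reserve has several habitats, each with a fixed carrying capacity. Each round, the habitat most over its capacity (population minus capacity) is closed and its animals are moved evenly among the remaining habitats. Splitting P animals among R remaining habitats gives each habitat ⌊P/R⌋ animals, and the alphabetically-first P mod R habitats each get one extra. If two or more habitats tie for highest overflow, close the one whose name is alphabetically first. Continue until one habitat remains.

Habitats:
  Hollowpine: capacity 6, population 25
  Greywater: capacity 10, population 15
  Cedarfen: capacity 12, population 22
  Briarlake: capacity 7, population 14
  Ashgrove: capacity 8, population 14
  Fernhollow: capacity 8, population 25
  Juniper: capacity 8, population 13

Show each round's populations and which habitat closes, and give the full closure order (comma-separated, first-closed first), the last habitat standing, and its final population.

Closure order: Hollowpine, Fernhollow, Cedarfen, Ashgrove, Briarlake, Greywater
Last habitat: Juniper with 128 animals

Round 1: Ashgrove=14 Briarlake=14 Cedarfen=22 Fernhollow=25 Greywater=15 Hollowpine=25 Juniper=13 → close Hollowpine (overflow 19)
  25÷6 = 4 each, +1 to first 1
Round 2: Ashgrove=19 Briarlake=18 Cedarfen=26 Fernhollow=29 Greywater=19 Juniper=17 → close Fernhollow (overflow 21)
  29÷5 = 5 each, +1 to first 4
Round 3: Ashgrove=25 Briarlake=24 Cedarfen=32 Greywater=25 Juniper=22 → close Cedarfen (overflow 20)
  32÷4 = 8 each, +1 to first 0
Round 4: Ashgrove=33 Briarlake=32 Greywater=33 Juniper=30 → close Ashgrove (overflow 25)
  33÷3 = 11 each, +1 to first 0
Round 5: Briarlake=43 Greywater=44 Juniper=41 → close Briarlake (overflow 36)
  43÷2 = 21 each, +1 to first 1
Round 6: Greywater=66 Juniper=62 → close Greywater (overflow 56)
  66÷1 = 66 each, +1 to first 0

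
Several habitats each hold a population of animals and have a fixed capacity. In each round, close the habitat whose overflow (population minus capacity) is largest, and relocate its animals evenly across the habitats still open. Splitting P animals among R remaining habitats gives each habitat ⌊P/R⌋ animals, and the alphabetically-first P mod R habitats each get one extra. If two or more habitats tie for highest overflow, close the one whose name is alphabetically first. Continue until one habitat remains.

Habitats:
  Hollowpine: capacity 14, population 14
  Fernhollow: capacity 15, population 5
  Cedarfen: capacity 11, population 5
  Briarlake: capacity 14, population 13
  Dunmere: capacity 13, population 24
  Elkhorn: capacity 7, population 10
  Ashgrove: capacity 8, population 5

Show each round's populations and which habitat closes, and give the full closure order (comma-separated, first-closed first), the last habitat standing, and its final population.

Closure order: Dunmere, Elkhorn, Briarlake, Hollowpine, Ashgrove, Cedarfen
Last habitat: Fernhollow with 76 animals

Round 1: Ashgrove=5 Briarlake=13 Cedarfen=5 Dunmere=24 Elkhorn=10 Fernhollow=5 Hollowpine=14 → close Dunmere (overflow 11)
  24÷6 = 4 each, +1 to first 0
Round 2: Ashgrove=9 Briarlake=17 Cedarfen=9 Elkhorn=14 Fernhollow=9 Hollowpine=18 → close Elkhorn (overflow 7)
  14÷5 = 2 each, +1 to first 4
Round 3: Ashgrove=12 Briarlake=20 Cedarfen=12 Fernhollow=12 Hollowpine=20 → close Briarlake (overflow 6)
  20÷4 = 5 each, +1 to first 0
Round 4: Ashgrove=17 Cedarfen=17 Fernhollow=17 Hollowpine=25 → close Hollowpine (overflow 11)
  25÷3 = 8 each, +1 to first 1
Round 5: Ashgrove=26 Cedarfen=25 Fernhollow=25 → close Ashgrove (overflow 18)
  26÷2 = 13 each, +1 to first 0
Round 6: Cedarfen=38 Fernhollow=38 → close Cedarfen (overflow 27)
  38÷1 = 38 each, +1 to first 0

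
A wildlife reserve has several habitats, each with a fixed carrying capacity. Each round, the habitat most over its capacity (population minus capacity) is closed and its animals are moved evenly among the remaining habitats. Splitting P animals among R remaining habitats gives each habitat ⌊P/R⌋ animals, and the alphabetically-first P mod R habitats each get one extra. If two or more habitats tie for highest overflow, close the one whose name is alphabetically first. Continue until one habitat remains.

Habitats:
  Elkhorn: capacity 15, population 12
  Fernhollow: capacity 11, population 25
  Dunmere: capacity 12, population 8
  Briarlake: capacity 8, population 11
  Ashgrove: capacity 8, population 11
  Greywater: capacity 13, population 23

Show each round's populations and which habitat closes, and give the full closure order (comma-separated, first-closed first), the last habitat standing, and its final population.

Round 1: Ashgrove=11 Briarlake=11 Dunmere=8 Elkhorn=12 Fernhollow=25 Greywater=23 → close Fernhollow (overflow 14)
  25÷5 = 5 each, +1 to first 0
Round 2: Ashgrove=16 Briarlake=16 Dunmere=13 Elkhorn=17 Greywater=28 → close Greywater (overflow 15)
  28÷4 = 7 each, +1 to first 0
Round 3: Ashgrove=23 Briarlake=23 Dunmere=20 Elkhorn=24 → close Ashgrove (overflow 15)
  23÷3 = 7 each, +1 to first 2
Round 4: Briarlake=31 Dunmere=28 Elkhorn=31 → close Briarlake (overflow 23)
  31÷2 = 15 each, +1 to first 1
Round 5: Dunmere=44 Elkhorn=46 → close Dunmere (overflow 32)
  44÷1 = 44 each, +1 to first 0

Closure order: Fernhollow, Greywater, Ashgrove, Briarlake, Dunmere
Last habitat: Elkhorn with 90 animals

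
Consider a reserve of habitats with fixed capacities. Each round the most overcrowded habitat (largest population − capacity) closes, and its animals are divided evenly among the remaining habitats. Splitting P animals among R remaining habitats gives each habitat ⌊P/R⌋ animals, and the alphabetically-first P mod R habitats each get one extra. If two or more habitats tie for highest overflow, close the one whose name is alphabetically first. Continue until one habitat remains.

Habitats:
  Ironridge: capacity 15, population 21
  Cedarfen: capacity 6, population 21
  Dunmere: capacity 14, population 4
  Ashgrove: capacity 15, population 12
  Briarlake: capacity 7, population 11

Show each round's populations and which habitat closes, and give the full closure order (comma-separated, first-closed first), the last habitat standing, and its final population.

Closure order: Cedarfen, Ironridge, Briarlake, Ashgrove
Last habitat: Dunmere with 69 animals

Round 1: Ashgrove=12 Briarlake=11 Cedarfen=21 Dunmere=4 Ironridge=21 → close Cedarfen (overflow 15)
  21÷4 = 5 each, +1 to first 1
Round 2: Ashgrove=18 Briarlake=16 Dunmere=9 Ironridge=26 → close Ironridge (overflow 11)
  26÷3 = 8 each, +1 to first 2
Round 3: Ashgrove=27 Briarlake=25 Dunmere=17 → close Briarlake (overflow 18)
  25÷2 = 12 each, +1 to first 1
Round 4: Ashgrove=40 Dunmere=29 → close Ashgrove (overflow 25)
  40÷1 = 40 each, +1 to first 0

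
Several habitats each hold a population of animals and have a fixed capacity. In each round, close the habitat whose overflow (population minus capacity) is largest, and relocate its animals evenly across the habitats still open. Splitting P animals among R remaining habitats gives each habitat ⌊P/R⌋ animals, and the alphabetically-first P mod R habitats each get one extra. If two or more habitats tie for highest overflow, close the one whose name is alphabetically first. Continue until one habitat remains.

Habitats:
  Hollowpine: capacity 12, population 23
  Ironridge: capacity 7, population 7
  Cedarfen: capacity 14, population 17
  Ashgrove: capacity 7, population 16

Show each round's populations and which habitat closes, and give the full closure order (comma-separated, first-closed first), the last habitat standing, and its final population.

Closure order: Hollowpine, Ashgrove, Cedarfen
Last habitat: Ironridge with 63 animals

Round 1: Ashgrove=16 Cedarfen=17 Hollowpine=23 Ironridge=7 → close Hollowpine (overflow 11)
  23÷3 = 7 each, +1 to first 2
Round 2: Ashgrove=24 Cedarfen=25 Ironridge=14 → close Ashgrove (overflow 17)
  24÷2 = 12 each, +1 to first 0
Round 3: Cedarfen=37 Ironridge=26 → close Cedarfen (overflow 23)
  37÷1 = 37 each, +1 to first 0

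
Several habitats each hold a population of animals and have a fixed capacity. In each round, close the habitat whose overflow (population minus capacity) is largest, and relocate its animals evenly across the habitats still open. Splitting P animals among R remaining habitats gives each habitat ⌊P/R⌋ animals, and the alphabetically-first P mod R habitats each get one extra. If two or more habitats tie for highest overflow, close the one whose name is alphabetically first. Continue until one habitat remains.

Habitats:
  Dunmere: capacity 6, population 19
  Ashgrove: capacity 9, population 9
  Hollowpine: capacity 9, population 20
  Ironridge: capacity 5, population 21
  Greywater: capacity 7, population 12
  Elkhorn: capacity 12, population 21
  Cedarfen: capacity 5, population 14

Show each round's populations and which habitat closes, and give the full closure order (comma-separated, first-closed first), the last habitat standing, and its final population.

Round 1: Ashgrove=9 Cedarfen=14 Dunmere=19 Elkhorn=21 Greywater=12 Hollowpine=20 Ironridge=21 → close Ironridge (overflow 16)
  21÷6 = 3 each, +1 to first 3
Round 2: Ashgrove=13 Cedarfen=18 Dunmere=23 Elkhorn=24 Greywater=15 Hollowpine=23 → close Dunmere (overflow 17)
  23÷5 = 4 each, +1 to first 3
Round 3: Ashgrove=18 Cedarfen=23 Elkhorn=29 Greywater=19 Hollowpine=27 → close Cedarfen (overflow 18)
  23÷4 = 5 each, +1 to first 3
Round 4: Ashgrove=24 Elkhorn=35 Greywater=25 Hollowpine=32 → close Elkhorn (overflow 23)
  35÷3 = 11 each, +1 to first 2
Round 5: Ashgrove=36 Greywater=37 Hollowpine=43 → close Hollowpine (overflow 34)
  43÷2 = 21 each, +1 to first 1
Round 6: Ashgrove=58 Greywater=58 → close Greywater (overflow 51)
  58÷1 = 58 each, +1 to first 0

Closure order: Ironridge, Dunmere, Cedarfen, Elkhorn, Hollowpine, Greywater
Last habitat: Ashgrove with 116 animals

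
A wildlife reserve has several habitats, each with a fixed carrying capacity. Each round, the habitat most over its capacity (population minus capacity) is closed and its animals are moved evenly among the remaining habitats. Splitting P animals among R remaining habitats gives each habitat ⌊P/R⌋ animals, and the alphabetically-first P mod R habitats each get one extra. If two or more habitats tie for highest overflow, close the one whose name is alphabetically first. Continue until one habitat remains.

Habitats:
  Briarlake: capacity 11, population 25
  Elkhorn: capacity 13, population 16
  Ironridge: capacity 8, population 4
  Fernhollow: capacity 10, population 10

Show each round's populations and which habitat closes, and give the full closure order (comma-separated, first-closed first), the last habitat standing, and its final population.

Closure order: Briarlake, Elkhorn, Fernhollow
Last habitat: Ironridge with 55 animals

Round 1: Briarlake=25 Elkhorn=16 Fernhollow=10 Ironridge=4 → close Briarlake (overflow 14)
  25÷3 = 8 each, +1 to first 1
Round 2: Elkhorn=25 Fernhollow=18 Ironridge=12 → close Elkhorn (overflow 12)
  25÷2 = 12 each, +1 to first 1
Round 3: Fernhollow=31 Ironridge=24 → close Fernhollow (overflow 21)
  31÷1 = 31 each, +1 to first 0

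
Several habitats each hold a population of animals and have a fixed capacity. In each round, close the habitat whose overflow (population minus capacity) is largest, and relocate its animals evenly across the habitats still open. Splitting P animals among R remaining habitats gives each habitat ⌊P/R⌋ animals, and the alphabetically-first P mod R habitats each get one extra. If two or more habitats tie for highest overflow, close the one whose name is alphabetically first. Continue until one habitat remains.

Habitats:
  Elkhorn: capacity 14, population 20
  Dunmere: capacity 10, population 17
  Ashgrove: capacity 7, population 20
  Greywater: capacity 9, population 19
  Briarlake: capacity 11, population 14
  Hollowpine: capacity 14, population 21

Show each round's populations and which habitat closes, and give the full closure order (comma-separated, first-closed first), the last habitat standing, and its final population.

Closure order: Ashgrove, Greywater, Dunmere, Elkhorn, Hollowpine
Last habitat: Briarlake with 111 animals

Round 1: Ashgrove=20 Briarlake=14 Dunmere=17 Elkhorn=20 Greywater=19 Hollowpine=21 → close Ashgrove (overflow 13)
  20÷5 = 4 each, +1 to first 0
Round 2: Briarlake=18 Dunmere=21 Elkhorn=24 Greywater=23 Hollowpine=25 → close Greywater (overflow 14)
  23÷4 = 5 each, +1 to first 3
Round 3: Briarlake=24 Dunmere=27 Elkhorn=30 Hollowpine=30 → close Dunmere (overflow 17)
  27÷3 = 9 each, +1 to first 0
Round 4: Briarlake=33 Elkhorn=39 Hollowpine=39 → close Elkhorn (overflow 25)
  39÷2 = 19 each, +1 to first 1
Round 5: Briarlake=53 Hollowpine=58 → close Hollowpine (overflow 44)
  58÷1 = 58 each, +1 to first 0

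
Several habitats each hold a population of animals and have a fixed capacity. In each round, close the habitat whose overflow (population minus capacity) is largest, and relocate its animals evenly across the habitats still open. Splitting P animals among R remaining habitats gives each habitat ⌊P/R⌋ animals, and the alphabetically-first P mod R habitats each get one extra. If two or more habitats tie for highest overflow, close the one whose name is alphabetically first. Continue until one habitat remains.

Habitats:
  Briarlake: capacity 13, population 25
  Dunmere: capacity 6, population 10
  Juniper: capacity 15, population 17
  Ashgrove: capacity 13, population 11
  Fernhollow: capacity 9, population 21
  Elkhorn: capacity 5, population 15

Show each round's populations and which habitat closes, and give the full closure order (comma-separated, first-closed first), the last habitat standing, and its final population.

Closure order: Briarlake, Fernhollow, Elkhorn, Dunmere, Juniper
Last habitat: Ashgrove with 99 animals

Round 1: Ashgrove=11 Briarlake=25 Dunmere=10 Elkhorn=15 Fernhollow=21 Juniper=17 → close Briarlake (overflow 12)
  25÷5 = 5 each, +1 to first 0
Round 2: Ashgrove=16 Dunmere=15 Elkhorn=20 Fernhollow=26 Juniper=22 → close Fernhollow (overflow 17)
  26÷4 = 6 each, +1 to first 2
Round 3: Ashgrove=23 Dunmere=22 Elkhorn=26 Juniper=28 → close Elkhorn (overflow 21)
  26÷3 = 8 each, +1 to first 2
Round 4: Ashgrove=32 Dunmere=31 Juniper=36 → close Dunmere (overflow 25)
  31÷2 = 15 each, +1 to first 1
Round 5: Ashgrove=48 Juniper=51 → close Juniper (overflow 36)
  51÷1 = 51 each, +1 to first 0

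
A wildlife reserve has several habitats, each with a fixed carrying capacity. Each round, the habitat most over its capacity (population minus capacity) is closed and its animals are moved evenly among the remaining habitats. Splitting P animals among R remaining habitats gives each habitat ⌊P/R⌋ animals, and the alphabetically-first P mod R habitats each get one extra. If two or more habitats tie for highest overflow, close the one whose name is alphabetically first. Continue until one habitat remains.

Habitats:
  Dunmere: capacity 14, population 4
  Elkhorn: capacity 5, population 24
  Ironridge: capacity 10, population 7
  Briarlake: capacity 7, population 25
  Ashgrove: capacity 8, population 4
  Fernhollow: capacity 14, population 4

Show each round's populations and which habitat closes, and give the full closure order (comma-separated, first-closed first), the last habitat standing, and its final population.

Closure order: Elkhorn, Briarlake, Ashgrove, Ironridge, Dunmere
Last habitat: Fernhollow with 68 animals

Round 1: Ashgrove=4 Briarlake=25 Dunmere=4 Elkhorn=24 Fernhollow=4 Ironridge=7 → close Elkhorn (overflow 19)
  24÷5 = 4 each, +1 to first 4
Round 2: Ashgrove=9 Briarlake=30 Dunmere=9 Fernhollow=9 Ironridge=11 → close Briarlake (overflow 23)
  30÷4 = 7 each, +1 to first 2
Round 3: Ashgrove=17 Dunmere=17 Fernhollow=16 Ironridge=18 → close Ashgrove (overflow 9)
  17÷3 = 5 each, +1 to first 2
Round 4: Dunmere=23 Fernhollow=22 Ironridge=23 → close Ironridge (overflow 13)
  23÷2 = 11 each, +1 to first 1
Round 5: Dunmere=35 Fernhollow=33 → close Dunmere (overflow 21)
  35÷1 = 35 each, +1 to first 0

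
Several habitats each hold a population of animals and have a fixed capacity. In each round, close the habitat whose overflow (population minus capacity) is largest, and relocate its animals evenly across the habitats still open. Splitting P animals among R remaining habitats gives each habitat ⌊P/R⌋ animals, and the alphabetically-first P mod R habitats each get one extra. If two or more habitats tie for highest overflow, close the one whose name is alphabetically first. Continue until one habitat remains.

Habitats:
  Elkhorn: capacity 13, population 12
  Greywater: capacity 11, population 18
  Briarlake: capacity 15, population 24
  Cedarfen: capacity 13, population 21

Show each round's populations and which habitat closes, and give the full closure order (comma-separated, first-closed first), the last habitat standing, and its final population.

Closure order: Briarlake, Cedarfen, Greywater
Last habitat: Elkhorn with 75 animals

Round 1: Briarlake=24 Cedarfen=21 Elkhorn=12 Greywater=18 → close Briarlake (overflow 9)
  24÷3 = 8 each, +1 to first 0
Round 2: Cedarfen=29 Elkhorn=20 Greywater=26 → close Cedarfen (overflow 16)
  29÷2 = 14 each, +1 to first 1
Round 3: Elkhorn=35 Greywater=40 → close Greywater (overflow 29)
  40÷1 = 40 each, +1 to first 0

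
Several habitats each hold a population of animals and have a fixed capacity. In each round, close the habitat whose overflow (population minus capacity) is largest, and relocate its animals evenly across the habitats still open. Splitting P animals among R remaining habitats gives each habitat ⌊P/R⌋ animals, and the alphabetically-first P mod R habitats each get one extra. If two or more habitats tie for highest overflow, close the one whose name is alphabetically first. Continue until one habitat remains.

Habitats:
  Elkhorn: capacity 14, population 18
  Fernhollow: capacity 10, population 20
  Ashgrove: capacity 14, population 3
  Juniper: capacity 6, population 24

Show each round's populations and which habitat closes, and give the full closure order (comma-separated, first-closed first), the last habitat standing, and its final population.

Closure order: Juniper, Fernhollow, Elkhorn
Last habitat: Ashgrove with 65 animals

Round 1: Ashgrove=3 Elkhorn=18 Fernhollow=20 Juniper=24 → close Juniper (overflow 18)
  24÷3 = 8 each, +1 to first 0
Round 2: Ashgrove=11 Elkhorn=26 Fernhollow=28 → close Fernhollow (overflow 18)
  28÷2 = 14 each, +1 to first 0
Round 3: Ashgrove=25 Elkhorn=40 → close Elkhorn (overflow 26)
  40÷1 = 40 each, +1 to first 0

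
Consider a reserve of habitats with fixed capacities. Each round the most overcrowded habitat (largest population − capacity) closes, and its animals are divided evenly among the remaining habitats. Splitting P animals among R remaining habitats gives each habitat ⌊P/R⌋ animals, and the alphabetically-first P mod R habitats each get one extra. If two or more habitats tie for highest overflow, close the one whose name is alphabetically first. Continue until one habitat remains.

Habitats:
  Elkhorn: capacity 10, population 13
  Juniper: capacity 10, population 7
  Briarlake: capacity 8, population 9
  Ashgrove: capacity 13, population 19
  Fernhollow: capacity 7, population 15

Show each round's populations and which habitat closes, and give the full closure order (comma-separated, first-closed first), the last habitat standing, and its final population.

Round 1: Ashgrove=19 Briarlake=9 Elkhorn=13 Fernhollow=15 Juniper=7 → close Fernhollow (overflow 8)
  15÷4 = 3 each, +1 to first 3
Round 2: Ashgrove=23 Briarlake=13 Elkhorn=17 Juniper=10 → close Ashgrove (overflow 10)
  23÷3 = 7 each, +1 to first 2
Round 3: Briarlake=21 Elkhorn=25 Juniper=17 → close Elkhorn (overflow 15)
  25÷2 = 12 each, +1 to first 1
Round 4: Briarlake=34 Juniper=29 → close Briarlake (overflow 26)
  34÷1 = 34 each, +1 to first 0

Closure order: Fernhollow, Ashgrove, Elkhorn, Briarlake
Last habitat: Juniper with 63 animals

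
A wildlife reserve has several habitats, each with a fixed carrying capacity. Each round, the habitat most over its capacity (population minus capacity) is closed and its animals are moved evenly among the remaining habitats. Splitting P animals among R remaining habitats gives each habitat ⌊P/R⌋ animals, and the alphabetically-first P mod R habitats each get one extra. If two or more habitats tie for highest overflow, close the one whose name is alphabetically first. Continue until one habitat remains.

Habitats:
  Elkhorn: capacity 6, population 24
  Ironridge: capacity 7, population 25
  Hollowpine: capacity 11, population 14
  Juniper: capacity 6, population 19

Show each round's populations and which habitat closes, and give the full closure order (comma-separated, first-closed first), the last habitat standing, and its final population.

Closure order: Elkhorn, Ironridge, Juniper
Last habitat: Hollowpine with 82 animals

Round 1: Elkhorn=24 Hollowpine=14 Ironridge=25 Juniper=19 → close Elkhorn (overflow 18)
  24÷3 = 8 each, +1 to first 0
Round 2: Hollowpine=22 Ironridge=33 Juniper=27 → close Ironridge (overflow 26)
  33÷2 = 16 each, +1 to first 1
Round 3: Hollowpine=39 Juniper=43 → close Juniper (overflow 37)
  43÷1 = 43 each, +1 to first 0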